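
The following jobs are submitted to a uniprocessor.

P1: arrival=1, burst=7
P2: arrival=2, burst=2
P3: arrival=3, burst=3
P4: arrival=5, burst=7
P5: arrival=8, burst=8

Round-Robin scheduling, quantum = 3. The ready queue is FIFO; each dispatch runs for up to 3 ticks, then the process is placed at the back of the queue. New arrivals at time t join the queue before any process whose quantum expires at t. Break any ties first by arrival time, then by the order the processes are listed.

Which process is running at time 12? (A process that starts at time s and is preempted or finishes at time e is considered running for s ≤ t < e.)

Timeline: | idle 0-1 | P1 1-4 | P2 4-6 | P3 6-9 | P1 9-12 | P4 12-15 | P5 15-18 | P1 18-19 | P4 19-22 | P5 22-25 | P4 25-26 | P5 26-28 |
Completion: P1=19  P2=6  P3=9  P4=26  P5=28

P4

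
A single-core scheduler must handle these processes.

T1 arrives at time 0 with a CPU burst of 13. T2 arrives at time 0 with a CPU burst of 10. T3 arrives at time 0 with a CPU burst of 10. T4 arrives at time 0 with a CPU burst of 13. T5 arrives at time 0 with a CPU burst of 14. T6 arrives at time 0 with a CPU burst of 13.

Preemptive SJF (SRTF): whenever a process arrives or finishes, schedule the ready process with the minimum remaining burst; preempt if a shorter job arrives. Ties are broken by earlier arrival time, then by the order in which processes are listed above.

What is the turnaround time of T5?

73

Gantt: | T2 0-10 | T3 10-20 | T1 20-33 | T4 33-46 | T6 46-59 | T5 59-73 |
Completion: T1=33  T2=10  T3=20  T4=46  T5=73  T6=59
Turnaround(T5) = completion − arrival = 73 − 0 = 73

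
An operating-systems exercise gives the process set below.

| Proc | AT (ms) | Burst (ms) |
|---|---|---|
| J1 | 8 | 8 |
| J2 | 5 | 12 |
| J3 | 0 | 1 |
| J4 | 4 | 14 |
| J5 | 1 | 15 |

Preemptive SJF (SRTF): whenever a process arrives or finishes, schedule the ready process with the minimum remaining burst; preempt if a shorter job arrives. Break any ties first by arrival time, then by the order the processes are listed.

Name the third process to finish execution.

J1

Gantt: | J3 0-1 | J5 1-16 | J1 16-24 | J2 24-36 | J4 36-50 |
Completion: J1=24  J2=36  J3=1  J4=50  J5=16
Finish order: J3 → J5 → J1 → J2 → J4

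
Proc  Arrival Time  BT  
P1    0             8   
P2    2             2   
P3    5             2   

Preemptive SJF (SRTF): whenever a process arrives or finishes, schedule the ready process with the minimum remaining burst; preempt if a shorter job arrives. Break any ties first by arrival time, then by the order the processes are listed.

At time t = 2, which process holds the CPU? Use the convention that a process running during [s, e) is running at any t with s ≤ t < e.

Gantt: | P1 0-2 | P2 2-4 | P1 4-5 | P3 5-7 | P1 7-12 |
Completion: P1=12  P2=4  P3=7
Turnaround (C−A): P1=12  P2=2  P3=2

P2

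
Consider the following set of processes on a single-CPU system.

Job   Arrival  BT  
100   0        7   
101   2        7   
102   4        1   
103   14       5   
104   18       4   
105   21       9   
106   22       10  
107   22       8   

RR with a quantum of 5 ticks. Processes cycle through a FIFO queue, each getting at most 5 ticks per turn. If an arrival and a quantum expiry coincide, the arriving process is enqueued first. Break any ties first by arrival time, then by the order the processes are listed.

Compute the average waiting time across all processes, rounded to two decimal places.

8.88

Gantt: | 100 0-5 | 101 5-10 | 102 10-11 | 100 11-13 | 101 13-15 | 103 15-20 | 104 20-24 | 105 24-29 | 106 29-34 | 107 34-39 | 105 39-43 | 106 43-48 | 107 48-51 |
Completion: 100=13  101=15  102=11  103=20  104=24  105=43  106=48  107=51
Waiting times: 100=6, 101=6, 102=6, 103=1, 104=2, 105=13, 106=16, 107=21
Average waiting = (6+6+6+1+2+13+16+21) / 8 = 71/8 = 8.88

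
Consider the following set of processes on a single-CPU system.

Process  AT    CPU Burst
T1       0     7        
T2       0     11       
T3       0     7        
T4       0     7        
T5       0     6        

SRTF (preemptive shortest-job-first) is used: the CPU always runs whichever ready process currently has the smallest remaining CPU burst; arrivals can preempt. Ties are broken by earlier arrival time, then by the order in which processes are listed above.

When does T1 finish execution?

Schedule: | T5 0-6 | T1 6-13 | T3 13-20 | T4 20-27 | T2 27-38 |
Completion: T1=13  T2=38  T3=20  T4=27  T5=6

13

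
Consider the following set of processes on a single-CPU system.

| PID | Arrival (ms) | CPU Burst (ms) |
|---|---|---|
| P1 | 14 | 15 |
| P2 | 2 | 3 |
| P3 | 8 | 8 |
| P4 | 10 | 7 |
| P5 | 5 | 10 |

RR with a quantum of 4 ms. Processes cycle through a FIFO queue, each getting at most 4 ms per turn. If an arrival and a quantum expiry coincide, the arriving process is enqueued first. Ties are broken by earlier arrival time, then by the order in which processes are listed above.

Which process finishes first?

Timeline: | idle 0-2 | P2 2-5 | P5 5-9 | P3 9-13 | P5 13-17 | P4 17-21 | P3 21-25 | P1 25-29 | P5 29-31 | P4 31-34 | P1 34-45 |
Completion: P1=45  P2=5  P3=25  P4=34  P5=31
Finish order: P2 → P3 → P5 → P4 → P1

P2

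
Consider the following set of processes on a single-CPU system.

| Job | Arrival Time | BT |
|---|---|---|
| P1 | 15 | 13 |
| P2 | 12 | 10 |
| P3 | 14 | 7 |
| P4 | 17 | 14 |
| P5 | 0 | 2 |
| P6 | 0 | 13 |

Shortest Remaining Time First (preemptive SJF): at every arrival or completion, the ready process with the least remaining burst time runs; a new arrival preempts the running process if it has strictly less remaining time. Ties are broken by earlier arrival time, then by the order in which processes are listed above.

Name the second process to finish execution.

P6

Timeline: | P5 0-2 | P6 2-15 | P3 15-22 | P2 22-32 | P1 32-45 | P4 45-59 |
Completion: P1=45  P2=32  P3=22  P4=59  P5=2  P6=15
Turnaround (C−A): P1=30  P2=20  P3=8  P4=42  P5=2  P6=15
Finish order: P5 → P6 → P3 → P2 → P1 → P4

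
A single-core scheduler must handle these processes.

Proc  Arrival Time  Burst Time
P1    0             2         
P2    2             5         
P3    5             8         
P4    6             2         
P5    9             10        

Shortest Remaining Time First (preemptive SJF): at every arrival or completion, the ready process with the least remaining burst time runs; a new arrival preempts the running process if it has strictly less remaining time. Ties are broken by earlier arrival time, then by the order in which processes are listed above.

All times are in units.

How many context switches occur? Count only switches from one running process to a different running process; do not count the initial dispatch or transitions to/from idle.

4

Gantt: | P1 0-2 | P2 2-7 | P4 7-9 | P3 9-17 | P5 17-27 |
Completion: P1=2  P2=7  P3=17  P4=9  P5=27
Turnaround (C−A): P1=2  P2=5  P3=12  P4=3  P5=18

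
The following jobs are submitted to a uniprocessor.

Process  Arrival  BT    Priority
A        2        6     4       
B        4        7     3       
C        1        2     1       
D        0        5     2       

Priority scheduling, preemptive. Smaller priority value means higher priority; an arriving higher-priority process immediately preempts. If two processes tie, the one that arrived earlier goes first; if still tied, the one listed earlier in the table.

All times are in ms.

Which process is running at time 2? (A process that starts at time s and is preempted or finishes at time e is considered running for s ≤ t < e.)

Schedule: | D 0-1 | C 1-3 | D 3-7 | B 7-14 | A 14-20 |
Completion: A=20  B=14  C=3  D=7

C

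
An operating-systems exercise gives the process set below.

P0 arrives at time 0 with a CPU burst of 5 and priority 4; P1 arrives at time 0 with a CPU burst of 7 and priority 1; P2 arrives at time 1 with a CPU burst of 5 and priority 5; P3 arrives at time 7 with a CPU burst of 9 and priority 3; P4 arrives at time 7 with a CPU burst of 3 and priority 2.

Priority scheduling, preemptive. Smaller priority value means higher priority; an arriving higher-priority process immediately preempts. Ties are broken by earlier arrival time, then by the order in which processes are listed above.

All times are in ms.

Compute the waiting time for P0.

19

Schedule: | P1 0-7 | P4 7-10 | P3 10-19 | P0 19-24 | P2 24-29 |
Completion: P0=24  P1=7  P2=29  P3=19  P4=10
Waiting(P0) = turnaround − burst = 24 − 5 = 19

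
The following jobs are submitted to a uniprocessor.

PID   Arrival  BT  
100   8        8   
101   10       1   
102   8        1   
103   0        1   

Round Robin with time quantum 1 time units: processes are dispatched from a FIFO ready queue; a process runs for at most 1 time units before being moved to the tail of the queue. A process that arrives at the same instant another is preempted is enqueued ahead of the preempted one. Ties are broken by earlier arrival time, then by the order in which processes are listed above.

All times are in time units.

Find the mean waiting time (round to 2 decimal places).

Schedule: | 103 0-1 | idle 1-8 | 100 8-9 | 102 9-10 | 100 10-11 | 101 11-12 | 100 12-18 |
Completion: 100=18  101=12  102=10  103=1
Turnaround (C−A): 100=10  101=2  102=2  103=1
Waiting times: 100=2, 101=1, 102=1, 103=0
Average waiting = (2+1+1+0) / 4 = 4/4 = 1.00

1.00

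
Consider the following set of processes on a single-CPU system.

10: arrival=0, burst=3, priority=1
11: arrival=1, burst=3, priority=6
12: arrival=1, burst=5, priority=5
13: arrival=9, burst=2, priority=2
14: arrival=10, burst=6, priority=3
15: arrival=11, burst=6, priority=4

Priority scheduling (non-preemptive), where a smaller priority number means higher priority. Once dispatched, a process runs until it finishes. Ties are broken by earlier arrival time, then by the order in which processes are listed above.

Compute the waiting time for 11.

7

Gantt: | 10 0-3 | 12 3-8 | 11 8-11 | 13 11-13 | 14 13-19 | 15 19-25 |
Completion: 10=3  11=11  12=8  13=13  14=19  15=25
Waiting(11) = turnaround − burst = 10 − 3 = 7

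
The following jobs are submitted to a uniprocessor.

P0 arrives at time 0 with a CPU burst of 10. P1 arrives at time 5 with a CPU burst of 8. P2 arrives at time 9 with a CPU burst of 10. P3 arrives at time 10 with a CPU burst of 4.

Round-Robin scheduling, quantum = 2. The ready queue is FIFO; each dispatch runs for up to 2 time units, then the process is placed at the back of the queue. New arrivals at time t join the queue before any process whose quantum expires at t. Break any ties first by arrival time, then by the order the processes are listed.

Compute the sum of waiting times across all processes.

44

Gantt: | P0 0-6 | P1 6-8 | P0 8-10 | P1 10-12 | P2 12-14 | P3 14-16 | P0 16-18 | P1 18-20 | P2 20-22 | P3 22-24 | P1 24-26 | P2 26-32 |
Completion: P0=18  P1=26  P2=32  P3=24
Turnaround (C−A): P0=18  P1=21  P2=23  P3=14
Waiting = turnaround − burst: P0=8, P1=13, P2=13, P3=10
Total waiting = 8 + 13 + 13 + 10 = 44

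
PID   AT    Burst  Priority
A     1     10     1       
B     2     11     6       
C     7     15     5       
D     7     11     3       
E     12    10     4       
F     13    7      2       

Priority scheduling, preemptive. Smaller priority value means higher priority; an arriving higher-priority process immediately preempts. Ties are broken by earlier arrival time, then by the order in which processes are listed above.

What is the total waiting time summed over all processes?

112

Schedule: | idle 0-1 | A 1-11 | D 11-13 | F 13-20 | D 20-29 | E 29-39 | C 39-54 | B 54-65 |
Completion: A=11  B=65  C=54  D=29  E=39  F=20
Turnaround (C−A): A=10  B=63  C=47  D=22  E=27  F=7
Waiting = turnaround − burst: A=0, B=52, C=32, D=11, E=17, F=0
Total waiting = 0 + 52 + 32 + 11 + 17 + 0 = 112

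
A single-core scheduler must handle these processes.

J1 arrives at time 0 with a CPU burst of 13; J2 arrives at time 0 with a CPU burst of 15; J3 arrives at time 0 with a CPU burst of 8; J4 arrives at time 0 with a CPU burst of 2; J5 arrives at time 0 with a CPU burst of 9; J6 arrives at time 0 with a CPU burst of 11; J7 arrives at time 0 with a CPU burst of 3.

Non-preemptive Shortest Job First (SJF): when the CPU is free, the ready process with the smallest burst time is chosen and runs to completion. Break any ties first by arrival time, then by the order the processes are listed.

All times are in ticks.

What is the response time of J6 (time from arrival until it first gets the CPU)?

Gantt: | J4 0-2 | J7 2-5 | J3 5-13 | J5 13-22 | J6 22-33 | J1 33-46 | J2 46-61 |
Completion: J1=46  J2=61  J3=13  J4=2  J5=22  J6=33  J7=5
Turnaround (C−A): J1=46  J2=61  J3=13  J4=2  J5=22  J6=33  J7=5
Response(J6) = first start − arrival = 22 − 0 = 22

22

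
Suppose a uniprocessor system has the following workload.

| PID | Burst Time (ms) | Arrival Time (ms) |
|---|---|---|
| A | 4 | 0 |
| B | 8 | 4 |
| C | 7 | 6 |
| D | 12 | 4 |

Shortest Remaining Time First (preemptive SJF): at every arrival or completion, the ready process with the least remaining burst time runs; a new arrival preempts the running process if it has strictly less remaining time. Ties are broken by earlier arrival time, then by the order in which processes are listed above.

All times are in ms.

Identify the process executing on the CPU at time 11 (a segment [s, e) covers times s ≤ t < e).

B

Schedule: | A 0-4 | B 4-12 | C 12-19 | D 19-31 |
Completion: A=4  B=12  C=19  D=31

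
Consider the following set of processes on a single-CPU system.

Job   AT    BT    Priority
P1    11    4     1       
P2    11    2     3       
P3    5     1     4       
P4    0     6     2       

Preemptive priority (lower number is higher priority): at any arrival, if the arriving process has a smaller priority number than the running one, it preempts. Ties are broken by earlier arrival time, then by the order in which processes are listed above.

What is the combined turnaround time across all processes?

18

Gantt: | P4 0-6 | P3 6-7 | idle 7-11 | P1 11-15 | P2 15-17 |
Completion: P1=15  P2=17  P3=7  P4=6
Turnaround (C−A): P1=4  P2=6  P3=2  P4=6
Turnaround = completion − arrival: P1=4, P2=6, P3=2, P4=6
Total turnaround = 4 + 6 + 2 + 6 = 18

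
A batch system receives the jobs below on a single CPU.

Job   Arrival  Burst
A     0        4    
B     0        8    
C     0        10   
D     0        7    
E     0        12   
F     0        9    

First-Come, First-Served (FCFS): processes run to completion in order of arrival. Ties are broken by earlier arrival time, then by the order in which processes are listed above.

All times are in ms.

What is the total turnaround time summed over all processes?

158

Timeline: | A 0-4 | B 4-12 | C 12-22 | D 22-29 | E 29-41 | F 41-50 |
Completion: A=4  B=12  C=22  D=29  E=41  F=50
Turnaround (C−A): A=4  B=12  C=22  D=29  E=41  F=50
Turnaround = completion − arrival: A=4, B=12, C=22, D=29, E=41, F=50
Total turnaround = 4 + 12 + 22 + 29 + 41 + 50 = 158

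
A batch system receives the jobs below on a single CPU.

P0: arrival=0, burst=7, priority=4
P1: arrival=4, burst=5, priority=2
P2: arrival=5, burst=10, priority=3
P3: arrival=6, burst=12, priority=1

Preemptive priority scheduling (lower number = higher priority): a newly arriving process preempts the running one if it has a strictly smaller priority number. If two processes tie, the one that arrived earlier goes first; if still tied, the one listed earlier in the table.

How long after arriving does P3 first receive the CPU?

0

Timeline: | P0 0-4 | P1 4-6 | P3 6-18 | P1 18-21 | P2 21-31 | P0 31-34 |
Completion: P0=34  P1=21  P2=31  P3=18
Turnaround (C−A): P0=34  P1=17  P2=26  P3=12
Response(P3) = first start − arrival = 6 − 6 = 0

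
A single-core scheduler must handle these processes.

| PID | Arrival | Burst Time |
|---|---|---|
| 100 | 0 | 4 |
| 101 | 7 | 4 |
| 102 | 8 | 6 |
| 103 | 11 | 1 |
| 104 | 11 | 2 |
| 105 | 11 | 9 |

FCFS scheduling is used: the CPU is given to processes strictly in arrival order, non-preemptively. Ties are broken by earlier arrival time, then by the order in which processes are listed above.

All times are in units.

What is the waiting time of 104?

Timeline: | 100 0-4 | idle 4-7 | 101 7-11 | 102 11-17 | 103 17-18 | 104 18-20 | 105 20-29 |
Completion: 100=4  101=11  102=17  103=18  104=20  105=29
Turnaround (C−A): 100=4  101=4  102=9  103=7  104=9  105=18
Waiting(104) = turnaround − burst = 9 − 2 = 7

7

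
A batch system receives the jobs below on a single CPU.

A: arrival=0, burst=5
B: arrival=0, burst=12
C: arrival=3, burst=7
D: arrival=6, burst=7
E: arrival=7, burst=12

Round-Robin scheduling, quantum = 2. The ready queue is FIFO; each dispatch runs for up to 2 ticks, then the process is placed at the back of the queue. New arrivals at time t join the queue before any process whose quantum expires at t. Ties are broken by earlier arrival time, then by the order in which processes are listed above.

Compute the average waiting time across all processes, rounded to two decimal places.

Timeline: | A 0-2 | B 2-4 | A 4-6 | C 6-8 | B 8-10 | D 10-12 | A 12-13 | E 13-15 | C 15-17 | B 17-19 | D 19-21 | E 21-23 | C 23-25 | B 25-27 | D 27-29 | E 29-31 | C 31-32 | B 32-34 | D 34-35 | E 35-37 | B 37-39 | E 39-43 |
Completion: A=13  B=39  C=32  D=35  E=43
Turnaround (C−A): A=13  B=39  C=29  D=29  E=36
Waiting times: A=8, B=27, C=22, D=22, E=24
Average waiting = (8+27+22+22+24) / 5 = 103/5 = 20.60

20.60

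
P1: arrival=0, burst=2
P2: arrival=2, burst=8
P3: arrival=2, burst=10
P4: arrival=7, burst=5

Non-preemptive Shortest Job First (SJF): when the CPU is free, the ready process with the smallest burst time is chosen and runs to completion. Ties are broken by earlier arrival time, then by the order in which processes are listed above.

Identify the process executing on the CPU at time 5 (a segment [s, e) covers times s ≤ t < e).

P2

Gantt: | P1 0-2 | P2 2-10 | P4 10-15 | P3 15-25 |
Completion: P1=2  P2=10  P3=25  P4=15
Turnaround (C−A): P1=2  P2=8  P3=23  P4=8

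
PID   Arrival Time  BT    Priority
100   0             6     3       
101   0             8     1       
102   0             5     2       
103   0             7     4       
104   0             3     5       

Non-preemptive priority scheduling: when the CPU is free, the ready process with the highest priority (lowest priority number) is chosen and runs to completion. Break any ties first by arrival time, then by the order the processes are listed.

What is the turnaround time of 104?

29

Timeline: | 101 0-8 | 102 8-13 | 100 13-19 | 103 19-26 | 104 26-29 |
Completion: 100=19  101=8  102=13  103=26  104=29
Turnaround (C−A): 100=19  101=8  102=13  103=26  104=29
Turnaround(104) = completion − arrival = 29 − 0 = 29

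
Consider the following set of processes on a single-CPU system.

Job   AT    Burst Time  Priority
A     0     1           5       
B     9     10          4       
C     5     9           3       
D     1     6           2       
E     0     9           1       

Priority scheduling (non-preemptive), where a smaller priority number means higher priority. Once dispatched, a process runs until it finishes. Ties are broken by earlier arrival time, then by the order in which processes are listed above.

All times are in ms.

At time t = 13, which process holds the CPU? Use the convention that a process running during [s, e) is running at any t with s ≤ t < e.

Gantt: | E 0-9 | D 9-15 | C 15-24 | B 24-34 | A 34-35 |
Completion: A=35  B=34  C=24  D=15  E=9

D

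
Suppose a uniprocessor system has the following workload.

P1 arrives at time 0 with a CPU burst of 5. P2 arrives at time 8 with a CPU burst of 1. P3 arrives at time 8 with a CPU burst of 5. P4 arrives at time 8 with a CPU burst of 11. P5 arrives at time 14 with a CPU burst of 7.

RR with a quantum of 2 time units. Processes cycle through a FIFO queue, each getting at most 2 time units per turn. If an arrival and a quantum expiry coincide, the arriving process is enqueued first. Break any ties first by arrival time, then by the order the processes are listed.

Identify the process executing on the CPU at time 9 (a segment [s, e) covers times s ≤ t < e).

Schedule: | P1 0-5 | idle 5-8 | P2 8-9 | P3 9-11 | P4 11-13 | P3 13-15 | P4 15-17 | P5 17-19 | P3 19-20 | P4 20-22 | P5 22-24 | P4 24-26 | P5 26-28 | P4 28-30 | P5 30-31 | P4 31-32 |
Completion: P1=5  P2=9  P3=20  P4=32  P5=31

P3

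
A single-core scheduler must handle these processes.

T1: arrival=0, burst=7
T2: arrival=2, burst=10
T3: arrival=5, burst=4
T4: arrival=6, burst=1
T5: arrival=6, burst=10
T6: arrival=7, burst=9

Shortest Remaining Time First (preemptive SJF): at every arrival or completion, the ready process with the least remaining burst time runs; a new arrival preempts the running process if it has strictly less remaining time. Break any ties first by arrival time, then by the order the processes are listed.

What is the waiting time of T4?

1

Schedule: | T1 0-7 | T4 7-8 | T3 8-12 | T6 12-21 | T2 21-31 | T5 31-41 |
Completion: T1=7  T2=31  T3=12  T4=8  T5=41  T6=21
Turnaround (C−A): T1=7  T2=29  T3=7  T4=2  T5=35  T6=14
Waiting(T4) = turnaround − burst = 2 − 1 = 1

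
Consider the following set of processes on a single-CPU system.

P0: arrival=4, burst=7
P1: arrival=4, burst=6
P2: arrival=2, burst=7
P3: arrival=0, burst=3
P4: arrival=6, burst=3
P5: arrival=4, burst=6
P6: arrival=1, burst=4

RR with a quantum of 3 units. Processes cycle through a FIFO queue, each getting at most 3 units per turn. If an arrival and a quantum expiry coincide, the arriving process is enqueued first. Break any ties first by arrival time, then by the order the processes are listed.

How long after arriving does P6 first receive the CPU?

Timeline: | P3 0-3 | P6 3-6 | P2 6-9 | P0 9-12 | P1 12-15 | P5 15-18 | P4 18-21 | P6 21-22 | P2 22-25 | P0 25-28 | P1 28-31 | P5 31-34 | P2 34-35 | P0 35-36 |
Completion: P0=36  P1=31  P2=35  P3=3  P4=21  P5=34  P6=22
Turnaround (C−A): P0=32  P1=27  P2=33  P3=3  P4=15  P5=30  P6=21
Response(P6) = first start − arrival = 3 − 1 = 2

2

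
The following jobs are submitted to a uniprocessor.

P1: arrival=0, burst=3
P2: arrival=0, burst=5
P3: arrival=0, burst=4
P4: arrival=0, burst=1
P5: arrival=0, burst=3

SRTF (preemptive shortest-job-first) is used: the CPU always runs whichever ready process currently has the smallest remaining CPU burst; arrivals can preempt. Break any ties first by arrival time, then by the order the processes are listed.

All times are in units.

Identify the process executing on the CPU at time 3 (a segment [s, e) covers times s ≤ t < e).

Gantt: | P4 0-1 | P1 1-4 | P5 4-7 | P3 7-11 | P2 11-16 |
Completion: P1=4  P2=16  P3=11  P4=1  P5=7

P1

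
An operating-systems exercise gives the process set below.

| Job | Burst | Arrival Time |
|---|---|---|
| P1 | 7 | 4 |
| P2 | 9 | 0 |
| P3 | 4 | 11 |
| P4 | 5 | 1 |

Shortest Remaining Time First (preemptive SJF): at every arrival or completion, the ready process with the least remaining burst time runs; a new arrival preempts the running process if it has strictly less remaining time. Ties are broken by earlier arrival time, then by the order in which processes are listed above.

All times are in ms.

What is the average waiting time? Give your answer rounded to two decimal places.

Timeline: | P2 0-1 | P4 1-6 | P1 6-13 | P3 13-17 | P2 17-25 |
Completion: P1=13  P2=25  P3=17  P4=6
Turnaround (C−A): P1=9  P2=25  P3=6  P4=5
Waiting times: P1=2, P2=16, P3=2, P4=0
Average waiting = (2+16+2+0) / 4 = 20/4 = 5.00

5.00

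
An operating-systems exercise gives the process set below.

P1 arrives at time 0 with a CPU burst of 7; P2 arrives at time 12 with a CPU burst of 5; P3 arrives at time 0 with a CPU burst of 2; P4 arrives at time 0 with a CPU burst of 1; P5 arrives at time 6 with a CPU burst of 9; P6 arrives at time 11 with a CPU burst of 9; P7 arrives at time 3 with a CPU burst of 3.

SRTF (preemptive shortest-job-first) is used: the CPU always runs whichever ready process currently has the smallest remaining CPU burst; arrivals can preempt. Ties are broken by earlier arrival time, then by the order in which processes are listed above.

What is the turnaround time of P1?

13

Timeline: | P4 0-1 | P3 1-3 | P7 3-6 | P1 6-13 | P2 13-18 | P5 18-27 | P6 27-36 |
Completion: P1=13  P2=18  P3=3  P4=1  P5=27  P6=36  P7=6
Turnaround (C−A): P1=13  P2=6  P3=3  P4=1  P5=21  P6=25  P7=3
Turnaround(P1) = completion − arrival = 13 − 0 = 13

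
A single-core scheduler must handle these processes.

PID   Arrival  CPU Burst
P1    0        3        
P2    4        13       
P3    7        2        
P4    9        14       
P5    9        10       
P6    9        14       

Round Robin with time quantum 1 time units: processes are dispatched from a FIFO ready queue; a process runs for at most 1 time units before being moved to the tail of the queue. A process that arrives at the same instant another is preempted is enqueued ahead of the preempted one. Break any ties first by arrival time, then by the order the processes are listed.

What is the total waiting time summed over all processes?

126

Schedule: | P1 0-3 | idle 3-4 | P2 4-7 | P3 7-8 | P2 8-9 | P3 9-10 | P4 10-11 | P5 11-12 | P6 12-13 | P2 13-14 | P4 14-15 | P5 15-16 | P6 16-17 | P2 17-18 | P4 18-19 | P5 19-20 | P6 20-21 | P2 21-22 | P4 22-23 | P5 23-24 | P6 24-25 | P2 25-26 | P4 26-27 | P5 27-28 | P6 28-29 | P2 29-30 | P4 30-31 | P5 31-32 | P6 32-33 | P2 33-34 | P4 34-35 | P5 35-36 | P6 36-37 | P2 37-38 | P4 38-39 | P5 39-40 | P6 40-41 | P2 41-42 | P4 42-43 | P5 43-44 | P6 44-45 | P2 45-46 | P4 46-47 | P5 47-48 | P6 48-49 | P4 49-50 | P6 50-51 | P4 51-52 | P6 52-53 | P4 53-54 | P6 54-55 | P4 55-56 | P6 56-57 |
Completion: P1=3  P2=46  P3=10  P4=56  P5=48  P6=57
Turnaround (C−A): P1=3  P2=42  P3=3  P4=47  P5=39  P6=48
Waiting = turnaround − burst: P1=0, P2=29, P3=1, P4=33, P5=29, P6=34
Total waiting = 0 + 29 + 1 + 33 + 29 + 34 = 126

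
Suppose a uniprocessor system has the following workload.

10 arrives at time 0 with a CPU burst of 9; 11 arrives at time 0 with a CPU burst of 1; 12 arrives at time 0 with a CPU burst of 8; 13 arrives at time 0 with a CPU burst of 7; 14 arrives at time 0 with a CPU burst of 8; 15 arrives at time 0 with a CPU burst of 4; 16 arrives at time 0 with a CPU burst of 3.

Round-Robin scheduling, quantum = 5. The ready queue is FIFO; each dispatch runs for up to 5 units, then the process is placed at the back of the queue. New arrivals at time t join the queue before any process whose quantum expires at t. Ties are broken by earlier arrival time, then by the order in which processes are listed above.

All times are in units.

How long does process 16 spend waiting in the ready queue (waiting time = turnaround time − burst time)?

25

Gantt: | 10 0-5 | 11 5-6 | 12 6-11 | 13 11-16 | 14 16-21 | 15 21-25 | 16 25-28 | 10 28-32 | 12 32-35 | 13 35-37 | 14 37-40 |
Completion: 10=32  11=6  12=35  13=37  14=40  15=25  16=28
Waiting(16) = turnaround − burst = 28 − 3 = 25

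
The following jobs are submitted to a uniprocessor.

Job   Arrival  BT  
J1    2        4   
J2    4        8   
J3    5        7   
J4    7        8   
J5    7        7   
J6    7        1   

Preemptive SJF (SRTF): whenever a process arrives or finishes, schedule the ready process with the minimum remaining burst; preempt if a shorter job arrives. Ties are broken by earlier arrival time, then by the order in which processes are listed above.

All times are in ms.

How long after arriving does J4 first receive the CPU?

Gantt: | idle 0-2 | J1 2-6 | J3 6-7 | J6 7-8 | J3 8-14 | J5 14-21 | J2 21-29 | J4 29-37 |
Completion: J1=6  J2=29  J3=14  J4=37  J5=21  J6=8
Turnaround (C−A): J1=4  J2=25  J3=9  J4=30  J5=14  J6=1
Response(J4) = first start − arrival = 29 − 7 = 22

22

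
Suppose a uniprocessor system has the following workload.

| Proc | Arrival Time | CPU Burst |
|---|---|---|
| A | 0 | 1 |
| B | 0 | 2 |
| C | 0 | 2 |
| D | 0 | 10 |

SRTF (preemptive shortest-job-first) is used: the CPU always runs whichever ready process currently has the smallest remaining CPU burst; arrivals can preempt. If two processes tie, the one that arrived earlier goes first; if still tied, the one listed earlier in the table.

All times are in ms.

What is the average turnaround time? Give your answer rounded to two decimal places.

6.00

Schedule: | A 0-1 | B 1-3 | C 3-5 | D 5-15 |
Completion: A=1  B=3  C=5  D=15
Turnaround times: A=1, B=3, C=5, D=15
Average turnaround = (1+3+5+15) / 4 = 24/4 = 6.00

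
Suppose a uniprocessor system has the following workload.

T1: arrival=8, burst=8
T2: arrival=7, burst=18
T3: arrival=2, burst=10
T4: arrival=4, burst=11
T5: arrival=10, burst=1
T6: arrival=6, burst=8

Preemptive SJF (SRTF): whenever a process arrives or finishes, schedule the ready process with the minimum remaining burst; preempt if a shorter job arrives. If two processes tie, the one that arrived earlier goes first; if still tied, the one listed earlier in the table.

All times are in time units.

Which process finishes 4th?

T1

Schedule: | idle 0-2 | T3 2-10 | T5 10-11 | T3 11-13 | T6 13-21 | T1 21-29 | T4 29-40 | T2 40-58 |
Completion: T1=29  T2=58  T3=13  T4=40  T5=11  T6=21
Finish order: T5 → T3 → T6 → T1 → T4 → T2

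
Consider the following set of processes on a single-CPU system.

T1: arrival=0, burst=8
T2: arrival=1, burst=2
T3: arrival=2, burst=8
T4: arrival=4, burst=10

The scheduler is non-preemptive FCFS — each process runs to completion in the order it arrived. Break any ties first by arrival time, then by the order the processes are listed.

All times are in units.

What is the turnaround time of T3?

16

Gantt: | T1 0-8 | T2 8-10 | T3 10-18 | T4 18-28 |
Completion: T1=8  T2=10  T3=18  T4=28
Turnaround (C−A): T1=8  T2=9  T3=16  T4=24
Turnaround(T3) = completion − arrival = 18 − 2 = 16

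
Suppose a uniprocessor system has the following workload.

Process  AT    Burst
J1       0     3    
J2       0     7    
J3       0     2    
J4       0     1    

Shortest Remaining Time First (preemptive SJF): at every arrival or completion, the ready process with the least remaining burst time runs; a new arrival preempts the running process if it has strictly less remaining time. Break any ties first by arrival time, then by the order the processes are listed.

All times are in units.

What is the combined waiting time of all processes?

10

Timeline: | J4 0-1 | J3 1-3 | J1 3-6 | J2 6-13 |
Completion: J1=6  J2=13  J3=3  J4=1
Waiting = turnaround − burst: J1=3, J2=6, J3=1, J4=0
Total waiting = 3 + 6 + 1 + 0 = 10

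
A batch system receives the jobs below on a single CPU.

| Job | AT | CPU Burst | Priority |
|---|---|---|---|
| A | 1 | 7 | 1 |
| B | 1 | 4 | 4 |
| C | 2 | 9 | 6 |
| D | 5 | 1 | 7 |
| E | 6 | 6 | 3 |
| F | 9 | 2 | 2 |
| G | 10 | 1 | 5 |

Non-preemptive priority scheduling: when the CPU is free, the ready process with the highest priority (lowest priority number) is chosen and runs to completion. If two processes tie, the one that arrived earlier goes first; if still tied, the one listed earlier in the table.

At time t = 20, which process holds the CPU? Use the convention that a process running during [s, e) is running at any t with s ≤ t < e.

G

Timeline: | idle 0-1 | A 1-8 | E 8-14 | F 14-16 | B 16-20 | G 20-21 | C 21-30 | D 30-31 |
Completion: A=8  B=20  C=30  D=31  E=14  F=16  G=21
Turnaround (C−A): A=7  B=19  C=28  D=26  E=8  F=7  G=11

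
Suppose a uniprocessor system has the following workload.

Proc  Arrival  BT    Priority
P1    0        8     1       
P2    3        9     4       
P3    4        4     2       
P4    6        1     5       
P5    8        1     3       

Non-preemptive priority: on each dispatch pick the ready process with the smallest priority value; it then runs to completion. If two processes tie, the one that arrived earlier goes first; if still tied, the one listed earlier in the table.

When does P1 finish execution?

Gantt: | P1 0-8 | P3 8-12 | P5 12-13 | P2 13-22 | P4 22-23 |
Completion: P1=8  P2=22  P3=12  P4=23  P5=13

8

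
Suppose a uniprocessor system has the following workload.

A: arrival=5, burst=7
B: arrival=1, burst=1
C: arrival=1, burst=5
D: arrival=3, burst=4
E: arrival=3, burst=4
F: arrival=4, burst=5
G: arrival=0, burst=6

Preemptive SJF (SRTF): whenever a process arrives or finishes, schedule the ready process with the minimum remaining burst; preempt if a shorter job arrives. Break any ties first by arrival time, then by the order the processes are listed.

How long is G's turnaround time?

Schedule: | G 0-1 | B 1-2 | G 2-7 | D 7-11 | E 11-15 | C 15-20 | F 20-25 | A 25-32 |
Completion: A=32  B=2  C=20  D=11  E=15  F=25  G=7
Turnaround(G) = completion − arrival = 7 − 0 = 7

7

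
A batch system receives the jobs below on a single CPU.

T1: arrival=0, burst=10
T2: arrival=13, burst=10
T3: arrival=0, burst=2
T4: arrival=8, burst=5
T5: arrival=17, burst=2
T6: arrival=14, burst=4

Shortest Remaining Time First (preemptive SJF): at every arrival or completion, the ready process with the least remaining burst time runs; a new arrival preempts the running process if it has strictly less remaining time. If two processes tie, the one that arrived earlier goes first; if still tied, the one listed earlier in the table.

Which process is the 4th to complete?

T5

Timeline: | T3 0-2 | T1 2-12 | T4 12-17 | T5 17-19 | T6 19-23 | T2 23-33 |
Completion: T1=12  T2=33  T3=2  T4=17  T5=19  T6=23
Turnaround (C−A): T1=12  T2=20  T3=2  T4=9  T5=2  T6=9
Finish order: T3 → T1 → T4 → T5 → T6 → T2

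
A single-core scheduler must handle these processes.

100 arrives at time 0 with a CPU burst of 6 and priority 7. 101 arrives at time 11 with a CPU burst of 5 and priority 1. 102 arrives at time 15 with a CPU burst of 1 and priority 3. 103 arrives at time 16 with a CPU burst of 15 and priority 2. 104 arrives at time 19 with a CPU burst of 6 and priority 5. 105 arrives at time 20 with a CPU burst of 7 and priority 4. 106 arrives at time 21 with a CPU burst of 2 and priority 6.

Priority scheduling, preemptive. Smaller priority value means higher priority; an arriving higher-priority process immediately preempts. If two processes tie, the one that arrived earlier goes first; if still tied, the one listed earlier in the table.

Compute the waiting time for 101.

0

Timeline: | 100 0-6 | idle 6-11 | 101 11-16 | 103 16-31 | 102 31-32 | 105 32-39 | 104 39-45 | 106 45-47 |
Completion: 100=6  101=16  102=32  103=31  104=45  105=39  106=47
Waiting(101) = turnaround − burst = 5 − 5 = 0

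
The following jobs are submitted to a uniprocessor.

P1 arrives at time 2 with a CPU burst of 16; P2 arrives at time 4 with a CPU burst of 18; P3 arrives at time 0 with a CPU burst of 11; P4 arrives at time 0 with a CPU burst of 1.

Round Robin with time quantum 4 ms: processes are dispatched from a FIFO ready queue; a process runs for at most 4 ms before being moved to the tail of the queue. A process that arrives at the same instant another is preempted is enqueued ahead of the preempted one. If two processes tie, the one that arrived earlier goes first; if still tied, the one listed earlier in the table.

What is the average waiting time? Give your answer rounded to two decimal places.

Schedule: | P3 0-4 | P4 4-5 | P1 5-9 | P2 9-13 | P3 13-17 | P1 17-21 | P2 21-25 | P3 25-28 | P1 28-32 | P2 32-36 | P1 36-40 | P2 40-46 |
Completion: P1=40  P2=46  P3=28  P4=5
Waiting times: P1=22, P2=24, P3=17, P4=4
Average waiting = (22+24+17+4) / 4 = 67/4 = 16.75

16.75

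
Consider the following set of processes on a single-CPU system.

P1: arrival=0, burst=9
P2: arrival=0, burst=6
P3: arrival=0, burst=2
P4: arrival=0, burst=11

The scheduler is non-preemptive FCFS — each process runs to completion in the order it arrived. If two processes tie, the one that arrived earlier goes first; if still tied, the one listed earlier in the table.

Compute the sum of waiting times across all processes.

41

Timeline: | P1 0-9 | P2 9-15 | P3 15-17 | P4 17-28 |
Completion: P1=9  P2=15  P3=17  P4=28
Waiting = turnaround − burst: P1=0, P2=9, P3=15, P4=17
Total waiting = 0 + 9 + 15 + 17 = 41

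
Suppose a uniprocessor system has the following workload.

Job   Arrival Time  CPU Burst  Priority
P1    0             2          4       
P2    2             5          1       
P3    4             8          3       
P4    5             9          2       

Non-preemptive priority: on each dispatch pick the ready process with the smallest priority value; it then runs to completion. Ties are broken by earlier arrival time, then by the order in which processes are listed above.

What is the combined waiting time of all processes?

14

Gantt: | P1 0-2 | P2 2-7 | P4 7-16 | P3 16-24 |
Completion: P1=2  P2=7  P3=24  P4=16
Turnaround (C−A): P1=2  P2=5  P3=20  P4=11
Waiting = turnaround − burst: P1=0, P2=0, P3=12, P4=2
Total waiting = 0 + 0 + 12 + 2 = 14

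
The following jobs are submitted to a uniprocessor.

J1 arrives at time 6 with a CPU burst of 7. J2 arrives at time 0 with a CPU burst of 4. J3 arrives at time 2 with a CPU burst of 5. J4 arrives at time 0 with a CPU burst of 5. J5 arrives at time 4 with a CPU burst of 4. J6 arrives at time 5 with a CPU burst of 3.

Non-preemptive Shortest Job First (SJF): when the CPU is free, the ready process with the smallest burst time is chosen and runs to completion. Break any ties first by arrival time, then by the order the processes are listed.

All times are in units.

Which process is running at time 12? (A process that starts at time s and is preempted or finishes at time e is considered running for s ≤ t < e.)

J4

Timeline: | J2 0-4 | J5 4-8 | J6 8-11 | J4 11-16 | J3 16-21 | J1 21-28 |
Completion: J1=28  J2=4  J3=21  J4=16  J5=8  J6=11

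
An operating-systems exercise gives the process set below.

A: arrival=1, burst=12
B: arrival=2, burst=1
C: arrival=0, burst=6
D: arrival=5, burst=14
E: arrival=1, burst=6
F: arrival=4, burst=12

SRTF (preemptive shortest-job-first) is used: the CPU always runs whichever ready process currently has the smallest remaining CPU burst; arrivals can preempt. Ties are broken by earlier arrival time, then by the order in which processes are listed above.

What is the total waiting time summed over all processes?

Timeline: | C 0-2 | B 2-3 | C 3-7 | E 7-13 | A 13-25 | F 25-37 | D 37-51 |
Completion: A=25  B=3  C=7  D=51  E=13  F=37
Turnaround (C−A): A=24  B=1  C=7  D=46  E=12  F=33
Waiting = turnaround − burst: A=12, B=0, C=1, D=32, E=6, F=21
Total waiting = 12 + 0 + 1 + 32 + 6 + 21 = 72

72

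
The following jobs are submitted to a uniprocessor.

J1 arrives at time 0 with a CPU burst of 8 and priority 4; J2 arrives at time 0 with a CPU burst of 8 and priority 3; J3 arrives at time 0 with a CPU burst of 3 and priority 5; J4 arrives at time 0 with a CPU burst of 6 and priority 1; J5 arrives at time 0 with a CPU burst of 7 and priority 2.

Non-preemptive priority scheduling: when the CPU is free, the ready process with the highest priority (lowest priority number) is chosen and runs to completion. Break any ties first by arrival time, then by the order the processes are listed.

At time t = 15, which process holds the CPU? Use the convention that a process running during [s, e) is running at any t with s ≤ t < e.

Gantt: | J4 0-6 | J5 6-13 | J2 13-21 | J1 21-29 | J3 29-32 |
Completion: J1=29  J2=21  J3=32  J4=6  J5=13

J2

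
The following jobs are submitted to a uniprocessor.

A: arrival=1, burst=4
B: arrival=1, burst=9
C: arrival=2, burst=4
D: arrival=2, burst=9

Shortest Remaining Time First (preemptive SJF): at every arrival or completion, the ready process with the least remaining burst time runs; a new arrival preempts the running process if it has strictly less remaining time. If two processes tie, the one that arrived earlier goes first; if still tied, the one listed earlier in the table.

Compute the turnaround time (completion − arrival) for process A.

4

Timeline: | idle 0-1 | A 1-5 | C 5-9 | B 9-18 | D 18-27 |
Completion: A=5  B=18  C=9  D=27
Turnaround(A) = completion − arrival = 5 − 1 = 4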